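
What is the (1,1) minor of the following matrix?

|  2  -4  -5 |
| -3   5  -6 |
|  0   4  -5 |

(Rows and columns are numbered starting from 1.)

Delete row 1 and column 1; the remaining 2×2 submatrix is [5 -6; 4 -5].
Its determinant is 5·(-5) − (-6)·4 = -1.

The minor is -1.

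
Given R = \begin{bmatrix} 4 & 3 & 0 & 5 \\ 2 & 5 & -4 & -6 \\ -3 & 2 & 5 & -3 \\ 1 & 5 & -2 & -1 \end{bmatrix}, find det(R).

The determinant is 671.

Expand along row 1 (it has 1 zero):
  + (4) · M_11   where M_11 = det([5 -4 -6; 2 5 -3; 5 -2 -1]) = 171
  − (3) · M_12   where M_12 = det([2 -4 -6; -3 5 -3; 1 -2 -1]) = -4
  − (5) · M_14   where M_14 = det([2 5 -4; -3 2 5; 1 5 -2]) = 5
det = (+1)·(4)·(171) + (-1)·(3)·(-4) + (-1)·(5)·(5) = 671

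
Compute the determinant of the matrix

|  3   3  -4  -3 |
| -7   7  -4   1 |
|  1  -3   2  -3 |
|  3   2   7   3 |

The determinant is 1456.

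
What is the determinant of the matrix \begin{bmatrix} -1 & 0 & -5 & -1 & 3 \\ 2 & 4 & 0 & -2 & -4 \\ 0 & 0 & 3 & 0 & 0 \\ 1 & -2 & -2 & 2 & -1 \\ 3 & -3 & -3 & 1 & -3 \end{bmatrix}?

The determinant is -90.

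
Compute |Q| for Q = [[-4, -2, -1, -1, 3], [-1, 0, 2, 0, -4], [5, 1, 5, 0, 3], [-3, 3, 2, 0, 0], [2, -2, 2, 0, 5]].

455

Expand along column 4 (it has 4 zeros):
  − (-1) · M_14   where M_14 = det([-1 0 2 -4; 5 1 5 3; -3 3 2 0; 2 -2 2 5]) = 455
det = (-1)·(-1)·(455) = 455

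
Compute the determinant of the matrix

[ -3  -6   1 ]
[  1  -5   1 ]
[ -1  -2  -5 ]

Expand along row 1:
  + (-3) · |-5 1; -2 -5| = (-3)·(25 − (-2)) = -81
  − (-6) · |1 1; -1 -5| = −(-6)·(-5 − (-1)) = -24
  + 1 · |1 -5; -1 -2| = 1·(-2 − 5) = -7
Sum: (-81) + (-24) + (-7) = -112

-112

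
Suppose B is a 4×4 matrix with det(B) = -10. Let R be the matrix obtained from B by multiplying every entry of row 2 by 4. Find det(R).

|R| = -40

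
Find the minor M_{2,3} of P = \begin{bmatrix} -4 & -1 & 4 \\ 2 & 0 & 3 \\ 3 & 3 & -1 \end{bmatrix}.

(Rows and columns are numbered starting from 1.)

-9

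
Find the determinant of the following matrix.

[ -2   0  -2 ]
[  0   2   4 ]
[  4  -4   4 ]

-32

Expand along column 1:
  + (-2) · |2 4; -4 4| = (-2)·(8 − (-16)) = -48
  + 4 · |0 -2; 2 4| = 4·(0 − (-4)) = 16
Sum: (-48) + (16) = -32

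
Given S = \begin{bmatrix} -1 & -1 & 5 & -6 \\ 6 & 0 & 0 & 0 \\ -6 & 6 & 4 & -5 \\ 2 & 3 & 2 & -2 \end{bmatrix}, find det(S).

|S| = 102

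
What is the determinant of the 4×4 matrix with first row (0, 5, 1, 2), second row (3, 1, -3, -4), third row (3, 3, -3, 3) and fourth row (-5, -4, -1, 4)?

-525

Expand along row 1 (it has 1 zero):
  − (5) · M_12   where M_12 = det([3 -3 -4; 3 -3 3; -5 -1 4]) = 126
  + (1) · M_13   where M_13 = det([3 1 -4; 3 3 3; -5 -4 4]) = 33
  − (2) · M_14   where M_14 = det([3 1 -3; 3 3 -3; -5 -4 -1]) = -36
det = (-1)·(5)·(126) + (+1)·(1)·(33) + (-1)·(2)·(-36) = -525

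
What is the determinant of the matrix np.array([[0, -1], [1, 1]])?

1

det = 0·1 − (-1)·1 = 0 − (-1) = 1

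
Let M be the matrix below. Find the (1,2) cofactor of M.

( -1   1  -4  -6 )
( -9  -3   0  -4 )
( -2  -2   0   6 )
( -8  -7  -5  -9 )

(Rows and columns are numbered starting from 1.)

The cofactor is 310.

Delete row 1 and column 2; the remaining 3×3 submatrix is [-9 0 -4; -2 0 6; -8 -5 -9].
Its determinant is -310.
The cofactor carries sign (−1)^(1+2) = −1, so C_{1,2} = −(-310) = 310.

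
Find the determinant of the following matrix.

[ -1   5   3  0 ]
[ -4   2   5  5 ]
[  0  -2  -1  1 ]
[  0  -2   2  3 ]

Expand along column 1 (it has 2 zeros):
  + (-1) · M_11   where M_11 = det([2 5 5; -2 -1 1; -2 2 3]) = -20
  − (-4) · M_21   where M_21 = det([5 3 0; -2 -1 1; -2 2 3]) = -13
det = (+1)·(-1)·(-20) + (-1)·(-4)·(-13) = -32

The determinant is -32.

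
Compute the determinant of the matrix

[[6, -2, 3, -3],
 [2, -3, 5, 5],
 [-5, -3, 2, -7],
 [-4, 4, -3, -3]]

Expand along row 1:
  + (6) · M_11   where M_11 = det([-3 5 5; -3 2 -7; 4 -3 -3]) = -99
  − (-2) · M_12   where M_12 = det([2 5 5; -5 2 -7; -4 -3 -3]) = 126
  + (3) · M_13   where M_13 = det([2 -3 5; -5 -3 -7; -4 4 -3]) = -125
  − (-3) · M_14   where M_14 = det([2 -3 5; -5 -3 2; -4 4 -3]) = -89
det = (+1)·(6)·(-99) + (-1)·(-2)·(126) + (+1)·(3)·(-125) + (-1)·(-3)·(-89) = -984

-984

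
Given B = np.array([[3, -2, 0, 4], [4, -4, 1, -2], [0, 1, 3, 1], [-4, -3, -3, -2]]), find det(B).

The determinant is -387.

Expand along row 1 (it has 1 zero):
  + (3) · M_11   where M_11 = det([-4 1 -2; 1 3 1; -3 -3 -2]) = -1
  − (-2) · M_12   where M_12 = det([4 1 -2; 0 3 1; -4 -3 -2]) = -40
  − (4) · M_14   where M_14 = det([4 -4 1; 0 1 3; -4 -3 -3]) = 76
det = (+1)·(3)·(-1) + (-1)·(-2)·(-40) + (-1)·(4)·(76) = -387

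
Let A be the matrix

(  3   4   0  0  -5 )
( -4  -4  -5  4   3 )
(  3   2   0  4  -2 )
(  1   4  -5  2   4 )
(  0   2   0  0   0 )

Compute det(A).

Expand along row 5 (it has 4 zeros):
  − (2) · M_52   where M_52 = det([3 0 0 -5; -4 -5 4 3; 3 0 4 -2; 1 -5 2 4]) = -650
det = (-1)·(2)·(-650) = 1300

det(A) = 1300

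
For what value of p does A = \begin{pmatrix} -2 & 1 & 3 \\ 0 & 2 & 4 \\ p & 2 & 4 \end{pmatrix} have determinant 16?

p = -8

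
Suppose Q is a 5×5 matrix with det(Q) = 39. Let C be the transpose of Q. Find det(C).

det(C) = 39

det(Qᵀ) = det(Q).
det(C) = (1)·(39) = 39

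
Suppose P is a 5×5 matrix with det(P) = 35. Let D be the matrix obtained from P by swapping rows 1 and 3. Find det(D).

det(D) = -35

Swapping two rows multiplies the determinant by −1.
det(D) = (-1)·(35) = -35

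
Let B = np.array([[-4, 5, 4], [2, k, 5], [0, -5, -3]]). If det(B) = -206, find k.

k = -8

Expanding along the column containing k, det(B) is linear in k: det(B) = (12)·k + (-110).
Set (12)·k + (-110) = -206  ⇒  (12)·k = -96  ⇒  k = -8.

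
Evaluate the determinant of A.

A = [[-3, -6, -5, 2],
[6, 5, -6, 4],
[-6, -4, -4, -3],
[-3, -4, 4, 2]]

Expand along row 1:
  + (-3) · M_11   where M_11 = det([5 -6 4; -4 -4 -3; -4 4 2]) = -228
  − (-6) · M_12   where M_12 = det([6 -6 4; -6 -4 -3; -3 4 2]) = -246
  + (-5) · M_13   where M_13 = det([6 5 4; -6 -4 -3; -3 -4 2]) = 33
  − (2) · M_14   where M_14 = det([6 5 -6; -6 -4 -4; -3 -4 4]) = -84
det = (+1)·(-3)·(-228) + (-1)·(-6)·(-246) + (+1)·(-5)·(33) + (-1)·(2)·(-84) = -789

det(A) = -789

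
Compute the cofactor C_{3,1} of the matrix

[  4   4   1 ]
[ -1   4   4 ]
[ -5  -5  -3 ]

12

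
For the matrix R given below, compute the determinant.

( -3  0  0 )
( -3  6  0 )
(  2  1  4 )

-72

R is lower triangular, so det(R) is the product of the diagonal entries:
det = (-3) · (6) · (4) = -72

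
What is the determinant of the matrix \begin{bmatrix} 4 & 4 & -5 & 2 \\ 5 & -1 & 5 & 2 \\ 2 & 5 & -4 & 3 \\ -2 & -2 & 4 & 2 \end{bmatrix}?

-234

Expand along row 1:
  + (4) · M_11   where M_11 = det([-1 5 2; 5 -4 3; -2 4 2]) = -36
  − (4) · M_12   where M_12 = det([5 5 2; 2 -4 3; -2 4 2]) = -150
  + (-5) · M_13   where M_13 = det([5 -1 2; 2 5 3; -2 -2 2]) = 102
  − (2) · M_14   where M_14 = det([5 -1 5; 2 5 -4; -2 -2 4]) = 90
det = (+1)·(4)·(-36) + (-1)·(4)·(-150) + (+1)·(-5)·(102) + (-1)·(2)·(90) = -234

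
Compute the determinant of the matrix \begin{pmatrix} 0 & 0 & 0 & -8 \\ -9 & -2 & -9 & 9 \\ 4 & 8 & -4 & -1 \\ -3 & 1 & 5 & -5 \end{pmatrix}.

Expand along row 1 (it has 3 zeros):
  − (-8) · M_14   where M_14 = det([-9 -2 -9; 4 8 -4; -3 1 5]) = -632
det = (-1)·(-8)·(-632) = -5056

The determinant is -5056.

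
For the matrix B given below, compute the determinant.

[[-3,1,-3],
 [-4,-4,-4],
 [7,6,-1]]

Expand along row 1:
  + (-3) · |-4 -4; 6 -1| = (-3)·(4 − (-24)) = -84
  − 1 · |-4 -4; 7 -1| = −1·(4 − (-28)) = -32
  + (-3) · |-4 -4; 7 6| = (-3)·(-24 − (-28)) = -12
Sum: (-84) + (-32) + (-12) = -128

|B| = -128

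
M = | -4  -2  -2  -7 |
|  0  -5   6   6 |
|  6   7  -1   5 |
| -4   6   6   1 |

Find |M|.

det(M) = 528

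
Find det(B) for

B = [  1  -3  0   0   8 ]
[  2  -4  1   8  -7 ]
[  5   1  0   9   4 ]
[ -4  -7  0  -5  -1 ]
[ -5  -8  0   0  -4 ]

Expand along column 3 (it has 4 zeros):
  − (1) · M_23   where M_23 = det([1 -3 0 8; 5 1 9 4; -4 -7 -5 -1; -5 -8 0 -4]) = 999
det = (-1)·(1)·(999) = -999

det(B) = -999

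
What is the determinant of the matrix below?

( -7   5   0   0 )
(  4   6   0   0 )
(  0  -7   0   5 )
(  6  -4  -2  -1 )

The matrix is block lower-triangular with a 2×2 block and a 2×2 block on the diagonal, so its determinant equals the product of the determinants of the diagonal blocks.
det of the 2×2 block = -62
det of the 2×2 block = 10
det = (-62)·(10) = -620

-620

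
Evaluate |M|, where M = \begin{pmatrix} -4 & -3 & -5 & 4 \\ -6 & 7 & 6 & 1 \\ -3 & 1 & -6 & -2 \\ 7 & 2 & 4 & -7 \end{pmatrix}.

Expand along row 1:
  + (-4) · M_11   where M_11 = det([7 6 1; 1 -6 -2; 2 4 -7]) = 384
  − (-3) · M_12   where M_12 = det([-6 6 1; -3 -6 -2; 7 4 -7]) = -480
  + (-5) · M_13   where M_13 = det([-6 7 1; -3 1 -2; 7 2 -7]) = -240
  − (4) · M_14   where M_14 = det([-6 7 6; -3 1 -6; 7 2 4]) = -384
det = (+1)·(-4)·(384) + (-1)·(-3)·(-480) + (+1)·(-5)·(-240) + (-1)·(4)·(-384) = -240

|M| = -240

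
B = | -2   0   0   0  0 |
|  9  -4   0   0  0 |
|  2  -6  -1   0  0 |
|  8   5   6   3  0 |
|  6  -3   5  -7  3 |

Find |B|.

B is lower triangular, so det(B) is the product of the diagonal entries:
det = (-2) · (-4) · (-1) · (3) · (3) = -72

-72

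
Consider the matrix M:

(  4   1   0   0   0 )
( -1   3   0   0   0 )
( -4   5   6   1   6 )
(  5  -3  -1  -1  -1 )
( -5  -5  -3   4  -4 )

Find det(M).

det(M) = 65

M is block lower-triangular with a 2×2 block and a 3×3 block on the diagonal, so its determinant equals the product of the determinants of the diagonal blocks.
det of the 2×2 block = 13
det of the 3×3 block = 5
det = (13)·(5) = 65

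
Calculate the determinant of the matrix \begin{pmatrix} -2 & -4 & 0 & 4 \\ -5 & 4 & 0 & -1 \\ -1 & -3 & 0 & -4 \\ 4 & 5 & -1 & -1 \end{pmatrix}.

Expand along column 3 (it has 3 zeros):
  − (-1) · M_43   where M_43 = det([-2 -4 4; -5 4 -1; -1 -3 -4]) = 190
det = (-1)·(-1)·(190) = 190

190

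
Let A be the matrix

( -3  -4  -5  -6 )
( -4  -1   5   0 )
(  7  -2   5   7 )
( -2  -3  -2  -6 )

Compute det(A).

833

Expand along row 2 (it has 1 zero):
  − (-4) · M_21   where M_21 = det([-4 -5 -6; -2 5 7; -3 -2 -6]) = 115
  + (-1) · M_22   where M_22 = det([-3 -5 -6; 7 5 7; -2 -2 -6]) = -68
  − (5) · M_23   where M_23 = det([-3 -4 -6; 7 -2 7; -2 -3 -6]) = -61
det = (-1)·(-4)·(115) + (+1)·(-1)·(-68) + (-1)·(5)·(-61) = 833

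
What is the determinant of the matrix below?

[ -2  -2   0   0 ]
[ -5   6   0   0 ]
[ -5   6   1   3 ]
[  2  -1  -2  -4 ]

The determinant is -44.

The matrix is block lower-triangular with a 2×2 block and a 2×2 block on the diagonal, so its determinant equals the product of the determinants of the diagonal blocks.
det of the 2×2 block = -22
det of the 2×2 block = 2
det = (-22)·(2) = -44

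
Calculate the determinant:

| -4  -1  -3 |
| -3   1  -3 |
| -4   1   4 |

Expand along column 1:
  + (-4) · |1 -3; 1 4| = (-4)·(4 − (-3)) = -28
  − (-3) · |-1 -3; 1 4| = −(-3)·(-4 − (-3)) = -3
  + (-4) · |-1 -3; 1 -3| = (-4)·(3 − (-3)) = -24
Sum: (-28) + (-3) + (-24) = -55

The determinant is -55.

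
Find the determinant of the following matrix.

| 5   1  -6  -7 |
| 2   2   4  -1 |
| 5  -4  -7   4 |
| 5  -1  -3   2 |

Expand along row 1:
  + (5) · M_11   where M_11 = det([2 4 -1; -4 -7 4; -1 -3 2]) = 7
  − (1) · M_12   where M_12 = det([2 4 -1; 5 -7 4; 5 -3 2]) = 16
  + (-6) · M_13   where M_13 = det([2 2 -1; 5 -4 4; 5 -1 2]) = -3
  − (-7) · M_14   where M_14 = det([2 2 4; 5 -4 -7; 5 -1 -3]) = 30
det = (+1)·(5)·(7) + (-1)·(1)·(16) + (+1)·(-6)·(-3) + (-1)·(-7)·(30) = 247

247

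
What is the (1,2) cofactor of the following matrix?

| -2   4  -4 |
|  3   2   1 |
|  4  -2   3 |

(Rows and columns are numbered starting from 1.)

-5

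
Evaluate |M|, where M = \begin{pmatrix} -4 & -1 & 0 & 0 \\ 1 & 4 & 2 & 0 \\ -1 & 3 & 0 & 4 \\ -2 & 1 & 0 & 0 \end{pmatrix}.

det(M) = -48

Expand along column 3 (it has 3 zeros):
  − (2) · M_23   where M_23 = det([-4 -1 0; -1 3 4; -2 1 0]) = 24
det = (-1)·(2)·(24) = -48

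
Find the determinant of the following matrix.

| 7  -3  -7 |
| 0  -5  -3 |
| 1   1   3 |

-110

Expand along row 2:
  + (-5) · |7 -7; 1 3| = (-5)·(21 − (-7)) = -140
  − (-3) · |7 -3; 1 1| = −(-3)·(7 − (-3)) = 30
Sum: (-140) + (30) = -110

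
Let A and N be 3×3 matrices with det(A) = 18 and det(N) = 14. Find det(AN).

det(AN) = det(A)·det(N) = (18)·(14) = 252

252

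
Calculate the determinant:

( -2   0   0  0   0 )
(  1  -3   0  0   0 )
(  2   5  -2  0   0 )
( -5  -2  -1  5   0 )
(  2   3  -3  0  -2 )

The matrix is lower triangular, so the determinant is the product of the diagonal entries:
det = (-2) · (-3) · (-2) · (5) · (-2) = 120

120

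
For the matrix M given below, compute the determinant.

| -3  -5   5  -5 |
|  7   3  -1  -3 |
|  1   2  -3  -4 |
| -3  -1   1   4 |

Expand along row 1:
  + (-3) · M_11   where M_11 = det([3 -1 -3; 2 -3 -4; -1 1 4]) = -17
  − (-5) · M_12   where M_12 = det([7 -1 -3; 1 -3 -4; -3 1 4]) = -40
  + (5) · M_13   where M_13 = det([7 3 -3; 1 2 -4; -3 -1 4]) = 37
  − (-5) · M_14   where M_14 = det([7 3 -1; 1 2 -3; -3 -1 1]) = 12
det = (+1)·(-3)·(-17) + (-1)·(-5)·(-40) + (+1)·(5)·(37) + (-1)·(-5)·(12) = 96

The determinant is 96.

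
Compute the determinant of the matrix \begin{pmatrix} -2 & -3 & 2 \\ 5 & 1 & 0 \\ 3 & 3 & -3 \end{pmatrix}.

Expand along column 3:
  + 2 · |5 1; 3 3| = 2·(15 − 3) = 24
  + (-3) · |-2 -3; 5 1| = (-3)·(-2 − (-15)) = -39
Sum: (24) + (-39) = -15

-15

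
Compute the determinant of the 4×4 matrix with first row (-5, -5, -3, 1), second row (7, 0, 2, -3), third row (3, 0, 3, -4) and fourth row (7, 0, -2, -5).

The determinant is -530.

Expand along column 2 (it has 3 zeros):
  − (-5) · M_12   where M_12 = det([7 2 -3; 3 3 -4; 7 -2 -5]) = -106
det = (-1)·(-5)·(-106) = -530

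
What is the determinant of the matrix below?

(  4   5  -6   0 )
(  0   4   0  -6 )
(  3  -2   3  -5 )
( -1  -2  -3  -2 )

The determinant is -1356.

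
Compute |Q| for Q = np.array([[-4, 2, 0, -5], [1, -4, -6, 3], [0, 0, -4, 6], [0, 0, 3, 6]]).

-588

Q is block upper-triangular with a 2×2 block and a 2×2 block on the diagonal, so its determinant equals the product of the determinants of the diagonal blocks.
det of the 2×2 block = 14
det of the 2×2 block = -42
det = (14)·(-42) = -588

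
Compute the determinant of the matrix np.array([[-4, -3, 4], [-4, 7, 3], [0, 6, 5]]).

Expand along column 1:
  + (-4) · |7 3; 6 5| = (-4)·(35 − 18) = -68
  − (-4) · |-3 4; 6 5| = −(-4)·(-15 − 24) = -156
Sum: (-68) + (-156) = -224

-224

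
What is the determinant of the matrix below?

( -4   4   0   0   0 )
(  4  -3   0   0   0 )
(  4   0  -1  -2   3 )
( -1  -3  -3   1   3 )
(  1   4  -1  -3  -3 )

The matrix is block lower-triangular with a 2×2 block and a 3×3 block on the diagonal, so its determinant equals the product of the determinants of the diagonal blocks.
det of the 2×2 block = -4
det of the 3×3 block = 48
det = (-4)·(48) = -192

-192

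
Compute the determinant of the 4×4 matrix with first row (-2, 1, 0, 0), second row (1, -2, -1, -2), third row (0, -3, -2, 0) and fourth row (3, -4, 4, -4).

-68

Expand along row 1 (it has 2 zeros):
  + (-2) · M_11   where M_11 = det([-2 -1 -2; -3 -2 0; -4 4 -4]) = 36
  − (1) · M_12   where M_12 = det([1 -1 -2; 0 -2 0; 3 4 -4]) = -4
det = (+1)·(-2)·(36) + (-1)·(1)·(-4) = -68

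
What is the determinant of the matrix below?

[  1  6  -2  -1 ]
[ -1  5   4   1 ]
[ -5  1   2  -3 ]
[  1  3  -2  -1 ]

Expand along row 1:
  + (1) · M_11   where M_11 = det([5 4 1; 1 2 -3; 3 -2 -1]) = -80
  − (6) · M_12   where M_12 = det([-1 4 1; -5 2 -3; 1 -2 -1]) = -16
  + (-2) · M_13   where M_13 = det([-1 5 1; -5 1 -3; 1 3 -1]) = -64
  − (-1) · M_14   where M_14 = det([-1 5 4; -5 1 2; 1 3 -2]) = -96
det = (+1)·(1)·(-80) + (-1)·(6)·(-16) + (+1)·(-2)·(-64) + (-1)·(-1)·(-96) = 48

48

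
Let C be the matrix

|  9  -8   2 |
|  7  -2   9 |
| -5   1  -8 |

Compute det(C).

Expand along column 1:
  + 9 · |-2 9; 1 -8| = 9·(16 − 9) = 63
  − 7 · |-8 2; 1 -8| = −7·(64 − 2) = -434
  + (-5) · |-8 2; -2 9| = (-5)·(-72 − (-4)) = 340
Sum: (63) + (-434) + (340) = -31

det(C) = -31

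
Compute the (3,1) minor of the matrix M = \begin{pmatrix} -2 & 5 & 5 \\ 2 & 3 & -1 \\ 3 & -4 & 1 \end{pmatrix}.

Delete row 3 and column 1; the remaining 2×2 submatrix is [5 5; 3 -1].
Its determinant is 5·(-1) − 5·3 = -20.

The minor is -20.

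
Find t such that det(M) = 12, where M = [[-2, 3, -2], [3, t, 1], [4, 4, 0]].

t = 2

Expanding along the row containing t, det(M) is linear in t: det(M) = (8)·t + (-4).
Set (8)·t + (-4) = 12  ⇒  (8)·t = 16  ⇒  t = 2.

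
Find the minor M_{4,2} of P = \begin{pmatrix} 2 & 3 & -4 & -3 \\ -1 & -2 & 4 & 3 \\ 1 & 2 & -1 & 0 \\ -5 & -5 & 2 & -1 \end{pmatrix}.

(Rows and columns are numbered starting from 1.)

Delete row 4 and column 2; the remaining 3×3 submatrix is [2 -4 -3; -1 4 3; 1 -1 0].
Its determinant is 3.

The minor is 3.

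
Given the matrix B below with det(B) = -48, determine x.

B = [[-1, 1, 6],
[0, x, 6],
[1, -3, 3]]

Expanding along the column containing x, det(B) is linear in x: det(B) = (-9)·x + (-12).
Set (-9)·x + (-12) = -48  ⇒  (-9)·x = -36  ⇒  x = 4.

4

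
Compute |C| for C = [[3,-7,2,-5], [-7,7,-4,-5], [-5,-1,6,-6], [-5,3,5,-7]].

det(C) = 1756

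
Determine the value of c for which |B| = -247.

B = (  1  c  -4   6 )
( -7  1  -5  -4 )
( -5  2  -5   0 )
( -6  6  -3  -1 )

Expanding along the column containing c, det(B) is linear in c: det(B) = (-50)·c + (-47).
Set (-50)·c + (-47) = -247  ⇒  (-50)·c = -200  ⇒  c = 4.

c = 4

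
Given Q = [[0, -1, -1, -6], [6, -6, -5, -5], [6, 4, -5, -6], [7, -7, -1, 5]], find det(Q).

1119

Expand along row 1 (it has 1 zero):
  − (-1) · M_12   where M_12 = det([6 -5 -5; 6 -5 -6; 7 -1 5]) = 29
  + (-1) · M_13   where M_13 = det([6 -6 -5; 6 4 -6; 7 -7 5]) = 650
  − (-6) · M_14   where M_14 = det([6 -6 -5; 6 4 -5; 7 -7 -1]) = 290
det = (-1)·(-1)·(29) + (+1)·(-1)·(650) + (-1)·(-6)·(290) = 1119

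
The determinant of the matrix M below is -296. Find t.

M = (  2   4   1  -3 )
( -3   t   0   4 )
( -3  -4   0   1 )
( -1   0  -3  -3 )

t = 4

Expanding along the row containing t, det(M) is linear in t: det(M) = (-31)·t + (-172).
Set (-31)·t + (-172) = -296  ⇒  (-31)·t = -124  ⇒  t = 4.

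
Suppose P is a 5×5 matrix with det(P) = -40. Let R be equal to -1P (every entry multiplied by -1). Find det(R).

det(R) = 40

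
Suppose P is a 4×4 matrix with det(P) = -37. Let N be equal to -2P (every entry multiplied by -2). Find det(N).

For a 4×4 matrix, det(-2P) = (-2)^4·det(P) = 16·det(P).
det(N) = (16)·(-37) = -592

|N| = -592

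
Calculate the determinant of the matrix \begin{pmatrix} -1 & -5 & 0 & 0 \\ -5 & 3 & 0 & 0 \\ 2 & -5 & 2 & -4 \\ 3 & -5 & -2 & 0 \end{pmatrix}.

224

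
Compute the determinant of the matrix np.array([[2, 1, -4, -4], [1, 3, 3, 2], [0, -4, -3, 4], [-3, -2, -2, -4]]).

134

Expand along row 3 (it has 1 zero):
  − (-4) · M_32   where M_32 = det([2 -4 -4; 1 3 2; -3 -2 -4]) = -36
  + (-3) · M_33   where M_33 = det([2 1 -4; 1 3 2; -3 -2 -4]) = -46
  − (4) · M_34   where M_34 = det([2 1 -4; 1 3 3; -3 -2 -2]) = -35
det = (-1)·(-4)·(-36) + (+1)·(-3)·(-46) + (-1)·(4)·(-35) = 134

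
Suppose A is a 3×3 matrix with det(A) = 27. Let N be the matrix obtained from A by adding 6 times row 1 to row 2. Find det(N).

27

Adding a multiple of one row to another leaves the determinant unchanged.
det(N) = (1)·(27) = 27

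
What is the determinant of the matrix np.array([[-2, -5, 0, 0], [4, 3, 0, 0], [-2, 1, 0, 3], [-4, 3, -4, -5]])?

The matrix is block lower-triangular with a 2×2 block and a 2×2 block on the diagonal, so its determinant equals the product of the determinants of the diagonal blocks.
det of the 2×2 block = 14
det of the 2×2 block = 12
det = (14)·(12) = 168

168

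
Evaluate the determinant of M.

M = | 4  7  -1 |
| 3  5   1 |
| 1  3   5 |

|M| = -14

Expand along column 1:
  + 4 · |5 1; 3 5| = 4·(25 − 3) = 88
  − 3 · |7 -1; 3 5| = −3·(35 − (-3)) = -114
  + 1 · |7 -1; 5 1| = 1·(7 − (-5)) = 12
Sum: (88) + (-114) + (12) = -14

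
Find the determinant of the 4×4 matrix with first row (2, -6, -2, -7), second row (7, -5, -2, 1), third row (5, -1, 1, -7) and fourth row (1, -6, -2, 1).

Expand along row 1:
  + (2) · M_11   where M_11 = det([-5 -2 1; -1 1 -7; -6 -2 1]) = -13
  − (-6) · M_12   where M_12 = det([7 -2 1; 5 1 -7; 1 -2 1]) = -78
  + (-2) · M_13   where M_13 = det([7 -5 1; 5 -1 -7; 1 -6 1]) = -270
  − (-7) · M_14   where M_14 = det([7 -5 -2; 5 -1 1; 1 -6 -2]) = 59
det = (+1)·(2)·(-13) + (-1)·(-6)·(-78) + (+1)·(-2)·(-270) + (-1)·(-7)·(59) = 459

The determinant is 459.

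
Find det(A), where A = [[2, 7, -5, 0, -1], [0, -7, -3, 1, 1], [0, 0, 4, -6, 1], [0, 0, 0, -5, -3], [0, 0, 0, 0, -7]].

det(A) = -1960

A is upper triangular, so det(A) is the product of the diagonal entries:
det = (2) · (-7) · (4) · (-5) · (-7) = -1960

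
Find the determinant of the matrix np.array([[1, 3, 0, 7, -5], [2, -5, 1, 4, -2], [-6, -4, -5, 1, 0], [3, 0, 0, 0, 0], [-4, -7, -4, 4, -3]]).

1113

Expand along row 4 (it has 4 zeros):
  − (3) · M_41   where M_41 = det([3 0 7 -5; -5 1 4 -2; -4 -5 1 0; -7 -4 4 -3]) = -371
det = (-1)·(3)·(-371) = 1113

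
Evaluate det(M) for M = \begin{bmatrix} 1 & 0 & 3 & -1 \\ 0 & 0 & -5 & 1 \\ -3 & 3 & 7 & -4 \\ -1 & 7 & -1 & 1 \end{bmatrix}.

The determinant is 139.

Expand along row 2 (it has 2 zeros):
  − (-5) · M_23   where M_23 = det([1 0 -1; -3 3 -4; -1 7 1]) = 49
  + (1) · M_24   where M_24 = det([1 0 3; -3 3 7; -1 7 -1]) = -106
det = (-1)·(-5)·(49) + (+1)·(1)·(-106) = 139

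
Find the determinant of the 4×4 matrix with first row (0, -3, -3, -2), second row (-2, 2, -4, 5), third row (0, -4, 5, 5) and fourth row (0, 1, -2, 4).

Expand along column 1 (it has 3 zeros):
  − (-2) · M_21   where M_21 = det([-3 -3 -2; -4 5 5; 1 -2 4]) = -159
det = (-1)·(-2)·(-159) = -318

-318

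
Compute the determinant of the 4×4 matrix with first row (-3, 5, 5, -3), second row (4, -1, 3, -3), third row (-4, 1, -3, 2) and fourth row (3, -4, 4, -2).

-124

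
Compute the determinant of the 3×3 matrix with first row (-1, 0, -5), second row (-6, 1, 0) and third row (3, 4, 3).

Expand along column 2:
  + 1 · |-1 -5; 3 3| = 1·(-3 − (-15)) = 12
  − 4 · |-1 -5; -6 0| = −4·(0 − 30) = 120
Sum: (12) + (120) = 132

The determinant is 132.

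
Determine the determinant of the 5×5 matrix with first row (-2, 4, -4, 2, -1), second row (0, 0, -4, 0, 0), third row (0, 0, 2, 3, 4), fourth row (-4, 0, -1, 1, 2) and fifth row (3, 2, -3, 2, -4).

The determinant is 800.

Expand along row 2 (it has 4 zeros):
  − (-4) · M_23   where M_23 = det([-2 4 2 -1; 0 0 3 4; -4 0 1 2; 3 2 2 -4]) = 200
det = (-1)·(-4)·(200) = 800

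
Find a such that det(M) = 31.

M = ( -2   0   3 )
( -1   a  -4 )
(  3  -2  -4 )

Expanding along the column containing a, det(M) is linear in a: det(M) = (-1)·a + (22).
Set (-1)·a + (22) = 31  ⇒  (-1)·a = 9  ⇒  a = -9.

-9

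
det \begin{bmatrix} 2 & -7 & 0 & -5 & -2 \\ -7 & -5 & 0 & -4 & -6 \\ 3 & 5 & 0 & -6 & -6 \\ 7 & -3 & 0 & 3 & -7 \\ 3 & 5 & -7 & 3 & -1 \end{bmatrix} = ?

57946

Expand along column 3 (it has 4 zeros):
  + (-7) · M_53   where M_53 = det([2 -7 -5 -2; -7 -5 -4 -6; 3 5 -6 -6; 7 -3 3 -7]) = -8278
det = (+1)·(-7)·(-8278) = 57946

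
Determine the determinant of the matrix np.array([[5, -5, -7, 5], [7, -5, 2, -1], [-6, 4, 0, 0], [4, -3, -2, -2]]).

Expand along row 3 (it has 2 zeros):
  + (-6) · M_31   where M_31 = det([-5 -7 5; -5 2 -1; -3 -2 -2]) = 159
  − (4) · M_32   where M_32 = det([5 -7 5; 7 2 -1; 4 -2 -2]) = -210
det = (+1)·(-6)·(159) + (-1)·(4)·(-210) = -114

-114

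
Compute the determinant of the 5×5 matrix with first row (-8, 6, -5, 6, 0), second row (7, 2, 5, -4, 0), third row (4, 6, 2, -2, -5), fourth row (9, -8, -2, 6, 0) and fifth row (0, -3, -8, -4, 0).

Expand along column 5 (it has 4 zeros):
  + (-5) · M_35   where M_35 = det([-8 6 -5 6; 7 2 5 -4; 9 -8 -2 6; 0 -3 -8 -4]) = -7340
det = (+1)·(-5)·(-7340) = 36700

36700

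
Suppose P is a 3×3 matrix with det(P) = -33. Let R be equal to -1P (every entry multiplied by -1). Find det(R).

The determinant is 33.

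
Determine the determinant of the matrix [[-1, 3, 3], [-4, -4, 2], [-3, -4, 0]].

-14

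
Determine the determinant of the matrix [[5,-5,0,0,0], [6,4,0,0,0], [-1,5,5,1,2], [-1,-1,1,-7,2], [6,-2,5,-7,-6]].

17600

The matrix is block lower-triangular with a 2×2 block and a 3×3 block on the diagonal, so its determinant equals the product of the determinants of the diagonal blocks.
det of the 2×2 block = 50
det of the 3×3 block = 352
det = (50)·(352) = 17600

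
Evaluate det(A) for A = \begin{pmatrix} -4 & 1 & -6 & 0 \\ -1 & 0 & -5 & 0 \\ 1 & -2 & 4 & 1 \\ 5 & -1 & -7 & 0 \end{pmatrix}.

det(A) = 18

Expand along column 4 (it has 3 zeros):
  − (1) · M_34   where M_34 = det([-4 1 -6; -1 0 -5; 5 -1 -7]) = -18
det = (-1)·(1)·(-18) = 18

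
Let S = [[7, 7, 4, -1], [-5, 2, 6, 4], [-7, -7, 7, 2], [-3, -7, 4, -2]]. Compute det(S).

-825

Expand along row 1:
  + (7) · M_11   where M_11 = det([2 6 4; -7 7 2; -7 4 -2]) = -128
  − (7) · M_12   where M_12 = det([-5 6 4; -7 7 2; -3 4 -2]) = -38
  + (4) · M_13   where M_13 = det([-5 2 4; -7 -7 2; -3 -7 -2]) = -68
  − (-1) · M_14   where M_14 = det([-5 2 6; -7 -7 7; -3 -7 4]) = 77
det = (+1)·(7)·(-128) + (-1)·(7)·(-38) + (+1)·(4)·(-68) + (-1)·(-1)·(77) = -825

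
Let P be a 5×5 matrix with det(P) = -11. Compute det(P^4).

14641

det(P^4) = (det P)^4 = (-11)^4 = 14641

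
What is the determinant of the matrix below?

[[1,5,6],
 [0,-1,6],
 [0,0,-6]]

The determinant is 6.

The matrix is upper triangular, so the determinant is the product of the diagonal entries:
det = (1) · (-1) · (-6) = 6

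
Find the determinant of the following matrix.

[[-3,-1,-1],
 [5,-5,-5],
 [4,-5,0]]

Expand along column 3:
  + (-1) · |5 -5; 4 -5| = (-1)·(-25 − (-20)) = 5
  − (-5) · |-3 -1; 4 -5| = −(-5)·(15 − (-4)) = 95
Sum: (5) + (95) = 100

100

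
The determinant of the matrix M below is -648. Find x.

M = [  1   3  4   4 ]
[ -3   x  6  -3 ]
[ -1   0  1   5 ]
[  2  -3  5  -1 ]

Expanding along the column containing x, det(M) is linear in x: det(M) = (-18)·x + (-810).
Set (-18)·x + (-810) = -648  ⇒  (-18)·x = 162  ⇒  x = -9.

x = -9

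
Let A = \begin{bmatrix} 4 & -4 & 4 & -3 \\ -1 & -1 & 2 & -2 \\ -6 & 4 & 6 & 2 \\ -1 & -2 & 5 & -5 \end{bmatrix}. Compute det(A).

det(A) = 120

Expand along row 1:
  + (4) · M_11   where M_11 = det([-1 2 -2; 4 6 2; -2 5 -5]) = 8
  − (-4) · M_12   where M_12 = det([-1 2 -2; -6 6 2; -1 5 -5]) = 24
  + (4) · M_13   where M_13 = det([-1 -1 -2; -6 4 2; -1 -2 -5]) = 16
  − (-3) · M_14   where M_14 = det([-1 -1 2; -6 4 6; -1 -2 5]) = -24
det = (+1)·(4)·(8) + (-1)·(-4)·(24) + (+1)·(4)·(16) + (-1)·(-3)·(-24) = 120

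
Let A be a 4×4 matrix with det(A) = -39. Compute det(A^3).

det(A^3) = (det A)^3 = (-39)^3 = -59319

-59319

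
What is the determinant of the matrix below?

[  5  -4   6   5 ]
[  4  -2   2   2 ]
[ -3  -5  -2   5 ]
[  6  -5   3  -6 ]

Expand along row 1:
  + (5) · M_11   where M_11 = det([-2 2 2; -5 -2 5; -5 3 -6]) = -154
  − (-4) · M_12   where M_12 = det([4 2 2; -3 -2 5; 6 3 -6]) = 18
  + (6) · M_13   where M_13 = det([4 -2 2; -3 -5 5; 6 -5 -6]) = 286
  − (5) · M_14   where M_14 = det([4 -2 2; -3 -5 -2; 6 -5 3]) = -4
det = (+1)·(5)·(-154) + (-1)·(-4)·(18) + (+1)·(6)·(286) + (-1)·(5)·(-4) = 1038

1038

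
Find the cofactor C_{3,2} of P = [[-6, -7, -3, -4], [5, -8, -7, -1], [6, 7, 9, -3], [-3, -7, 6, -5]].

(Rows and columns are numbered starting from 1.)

Delete row 3 and column 2; the remaining 3×3 submatrix is [-6 -3 -4; 5 -7 -1; -3 6 -5].
Its determinant is -366.
The cofactor carries sign (−1)^(3+2) = −1, so C_{3,2} = −(-366) = 366.

The cofactor is 366.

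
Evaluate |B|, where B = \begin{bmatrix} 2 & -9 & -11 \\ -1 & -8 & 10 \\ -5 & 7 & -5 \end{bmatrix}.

Expand along row 1:
  + 2 · |-8 10; 7 -5| = 2·(40 − 70) = -60
  − (-9) · |-1 10; -5 -5| = −(-9)·(5 − (-50)) = 495
  + (-11) · |-1 -8; -5 7| = (-11)·(-7 − 40) = 517
Sum: (-60) + (495) + (517) = 952

952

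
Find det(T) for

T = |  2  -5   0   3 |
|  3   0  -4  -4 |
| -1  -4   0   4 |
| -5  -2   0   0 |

Expand along column 3 (it has 3 zeros):
  − (-4) · M_23   where M_23 = det([2 -5 3; -1 -4 4; -5 -2 0]) = 62
det = (-1)·(-4)·(62) = 248

248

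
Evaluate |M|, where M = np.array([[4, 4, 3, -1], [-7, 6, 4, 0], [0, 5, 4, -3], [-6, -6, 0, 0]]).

510

Expand along row 4 (it has 2 zeros):
  − (-6) · M_41   where M_41 = det([4 3 -1; 6 4 0; 5 4 -3]) = 2
  + (-6) · M_42   where M_42 = det([4 3 -1; -7 4 0; 0 4 -3]) = -83
det = (-1)·(-6)·(2) + (+1)·(-6)·(-83) = 510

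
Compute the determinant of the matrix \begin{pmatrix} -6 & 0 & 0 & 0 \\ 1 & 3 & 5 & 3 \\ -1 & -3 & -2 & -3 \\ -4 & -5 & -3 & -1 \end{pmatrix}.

The determinant is -216.

Expand along row 1 (it has 3 zeros):
  + (-6) · M_11   where M_11 = det([3 5 3; -3 -2 -3; -5 -3 -1]) = 36
det = (+1)·(-6)·(36) = -216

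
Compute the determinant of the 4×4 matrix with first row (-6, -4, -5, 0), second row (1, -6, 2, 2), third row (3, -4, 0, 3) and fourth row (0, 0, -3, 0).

144

Expand along row 4 (it has 3 zeros):
  − (-3) · M_43   where M_43 = det([-6 -4 0; 1 -6 2; 3 -4 3]) = 48
det = (-1)·(-3)·(48) = 144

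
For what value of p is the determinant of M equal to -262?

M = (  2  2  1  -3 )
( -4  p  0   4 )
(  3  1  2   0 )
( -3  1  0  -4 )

p = 9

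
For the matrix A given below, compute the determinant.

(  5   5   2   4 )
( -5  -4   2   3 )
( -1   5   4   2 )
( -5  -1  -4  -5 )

-686

Expand along row 1:
  + (5) · M_11   where M_11 = det([-4 2 3; 5 4 2; -1 -4 -5]) = 46
  − (5) · M_12   where M_12 = det([-5 2 3; -1 4 2; -5 -4 -5]) = 102
  + (2) · M_13   where M_13 = det([-5 -4 3; -1 5 2; -5 -1 -5]) = 253
  − (4) · M_14   where M_14 = det([-5 -4 2; -1 5 4; -5 -1 -4]) = 228
det = (+1)·(5)·(46) + (-1)·(5)·(102) + (+1)·(2)·(253) + (-1)·(4)·(228) = -686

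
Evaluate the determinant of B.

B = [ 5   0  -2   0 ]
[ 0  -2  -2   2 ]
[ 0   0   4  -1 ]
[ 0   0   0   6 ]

B is upper triangular, so det(B) is the product of the diagonal entries:
det = (5) · (-2) · (4) · (6) = -240

det(B) = -240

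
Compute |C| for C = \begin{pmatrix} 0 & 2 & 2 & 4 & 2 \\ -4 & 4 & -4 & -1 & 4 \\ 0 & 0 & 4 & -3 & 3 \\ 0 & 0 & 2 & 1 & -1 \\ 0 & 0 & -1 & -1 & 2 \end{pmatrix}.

|C| = 80

C is block upper-triangular with a 2×2 block and a 3×3 block on the diagonal, so its determinant equals the product of the determinants of the diagonal blocks.
det of the 2×2 block = 8
det of the 3×3 block = 10
det = (8)·(10) = 80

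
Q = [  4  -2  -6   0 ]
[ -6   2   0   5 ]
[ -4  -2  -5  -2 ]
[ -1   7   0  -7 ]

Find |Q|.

Expand along column 3 (it has 2 zeros):
  + (-6) · M_13   where M_13 = det([-6 2 5; -4 -2 -2; -1 7 -7]) = -370
  + (-5) · M_33   where M_33 = det([4 -2 0; -6 2 5; -1 7 -7]) = -102
det = (+1)·(-6)·(-370) + (+1)·(-5)·(-102) = 2730

|Q| = 2730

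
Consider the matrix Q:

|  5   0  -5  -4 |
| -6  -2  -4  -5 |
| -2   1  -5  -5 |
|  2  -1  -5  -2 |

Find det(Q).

Expand along row 1 (it has 1 zero):
  + (5) · M_11   where M_11 = det([-2 -4 -5; 1 -5 -5; -1 -5 -2]) = 52
  + (-5) · M_13   where M_13 = det([-6 -2 -5; -2 1 -5; 2 -1 -2]) = 70
  − (-4) · M_14   where M_14 = det([-6 -2 -4; -2 1 -5; 2 -1 -5]) = 100
det = (+1)·(5)·(52) + (+1)·(-5)·(70) + (-1)·(-4)·(100) = 310

|Q| = 310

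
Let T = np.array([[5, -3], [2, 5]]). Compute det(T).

31

det(T) = 5·5 − (-3)·2 = 25 − (-6) = 31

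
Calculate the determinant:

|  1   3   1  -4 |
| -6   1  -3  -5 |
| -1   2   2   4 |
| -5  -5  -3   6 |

-8

Expand along row 1:
  + (1) · M_11   where M_11 = det([1 -3 -5; 2 2 4; -5 -3 6]) = 100
  − (3) · M_12   where M_12 = det([-6 -3 -5; -1 2 4; -5 -3 6]) = -167
  + (1) · M_13   where M_13 = det([-6 1 -5; -1 2 4; -5 -5 6]) = -281
  − (-4) · M_14   where M_14 = det([-6 1 -3; -1 2 2; -5 -5 -3]) = -82
det = (+1)·(1)·(100) + (-1)·(3)·(-167) + (+1)·(1)·(-281) + (-1)·(-4)·(-82) = -8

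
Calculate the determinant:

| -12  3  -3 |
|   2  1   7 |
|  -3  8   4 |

Expand along column 1:
  + (-12) · |1 7; 8 4| = (-12)·(4 − 56) = 624
  − 2 · |3 -3; 8 4| = −2·(12 − (-24)) = -72
  + (-3) · |3 -3; 1 7| = (-3)·(21 − (-3)) = -72
Sum: (624) + (-72) + (-72) = 480

480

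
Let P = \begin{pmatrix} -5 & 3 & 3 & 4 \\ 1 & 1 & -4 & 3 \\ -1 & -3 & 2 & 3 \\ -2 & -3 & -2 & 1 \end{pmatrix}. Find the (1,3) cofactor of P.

The cofactor is -8.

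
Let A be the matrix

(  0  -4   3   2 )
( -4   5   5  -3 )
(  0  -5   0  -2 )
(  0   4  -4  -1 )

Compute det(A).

132

Expand along column 1 (it has 3 zeros):
  − (-4) · M_21   where M_21 = det([-4 3 2; -5 0 -2; 4 -4 -1]) = 33
det = (-1)·(-4)·(33) = 132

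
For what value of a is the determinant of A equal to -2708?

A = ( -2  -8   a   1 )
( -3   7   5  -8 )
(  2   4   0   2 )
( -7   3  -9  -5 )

Expanding along the column containing a, det(A) is linear in a: det(A) = (-222)·a + (-932).
Set (-222)·a + (-932) = -2708  ⇒  (-222)·a = -1776  ⇒  a = 8.

a = 8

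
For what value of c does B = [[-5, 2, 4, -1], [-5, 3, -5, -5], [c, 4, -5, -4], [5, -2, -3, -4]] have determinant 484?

Expanding along the column containing c, det(B) is linear in c: det(B) = (117)·c + (835).
Set (117)·c + (835) = 484  ⇒  (117)·c = -351  ⇒  c = -3.

-3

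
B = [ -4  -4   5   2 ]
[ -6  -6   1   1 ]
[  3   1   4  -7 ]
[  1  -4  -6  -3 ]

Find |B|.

The determinant is 971.

Expand along row 1:
  + (-4) · M_11   where M_11 = det([-6 1 1; 1 4 -7; -4 -6 -3]) = 365
  − (-4) · M_12   where M_12 = det([-6 1 1; 3 4 -7; 1 -6 -3]) = 304
  + (5) · M_13   where M_13 = det([-6 -6 1; 3 1 -7; 1 -4 -3]) = 161
  − (2) · M_14   where M_14 = det([-6 -6 1; 3 1 4; 1 -4 -6]) = -205
det = (+1)·(-4)·(365) + (-1)·(-4)·(304) + (+1)·(5)·(161) + (-1)·(2)·(-205) = 971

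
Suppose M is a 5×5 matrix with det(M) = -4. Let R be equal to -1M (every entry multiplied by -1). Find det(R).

The determinant is 4.

For a 5×5 matrix, det(-1M) = (-1)^5·det(M) = -1·det(M).
det(R) = (-1)·(-4) = 4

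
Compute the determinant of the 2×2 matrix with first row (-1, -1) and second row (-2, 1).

The determinant is -3.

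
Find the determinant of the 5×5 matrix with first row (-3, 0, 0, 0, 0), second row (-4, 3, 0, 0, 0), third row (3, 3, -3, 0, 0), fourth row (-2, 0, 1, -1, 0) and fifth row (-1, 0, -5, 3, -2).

54

The matrix is lower triangular, so the determinant is the product of the diagonal entries:
det = (-3) · (3) · (-3) · (-1) · (-2) = 54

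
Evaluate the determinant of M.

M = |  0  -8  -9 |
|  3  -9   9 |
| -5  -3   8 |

Expand along row 1:
  − (-8) · |3 9; -5 8| = −(-8)·(24 − (-45)) = 552
  + (-9) · |3 -9; -5 -3| = (-9)·(-9 − 45) = 486
Sum: (552) + (486) = 1038

det(M) = 1038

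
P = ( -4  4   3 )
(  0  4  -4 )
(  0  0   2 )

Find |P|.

det(P) = -32

P is upper triangular, so det(P) is the product of the diagonal entries:
det = (-4) · (4) · (2) = -32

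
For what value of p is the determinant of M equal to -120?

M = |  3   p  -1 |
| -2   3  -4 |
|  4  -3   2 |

p = 9

Expanding along the column containing p, det(M) is linear in p: det(M) = (-12)·p + (-12).
Set (-12)·p + (-12) = -120  ⇒  (-12)·p = -108  ⇒  p = 9.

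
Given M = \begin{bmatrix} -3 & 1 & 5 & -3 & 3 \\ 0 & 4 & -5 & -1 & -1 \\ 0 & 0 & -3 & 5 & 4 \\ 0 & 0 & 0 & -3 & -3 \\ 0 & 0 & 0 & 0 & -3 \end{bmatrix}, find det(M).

324

M is upper triangular, so det(M) is the product of the diagonal entries:
det = (-3) · (4) · (-3) · (-3) · (-3) = 324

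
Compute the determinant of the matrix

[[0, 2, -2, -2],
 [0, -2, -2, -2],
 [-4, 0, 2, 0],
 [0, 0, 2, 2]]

0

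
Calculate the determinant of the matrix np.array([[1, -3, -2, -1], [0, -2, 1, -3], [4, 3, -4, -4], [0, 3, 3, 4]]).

The determinant is -191.

Expand along column 1 (it has 2 zeros):
  + (1) · M_11   where M_11 = det([-2 1 -3; 3 -4 -4; 3 3 4]) = -79
  + (4) · M_31   where M_31 = det([-3 -2 -1; -2 1 -3; 3 3 4]) = -28
det = (+1)·(1)·(-79) + (+1)·(4)·(-28) = -191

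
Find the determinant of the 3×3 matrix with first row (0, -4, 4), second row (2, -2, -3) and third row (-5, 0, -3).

Expand along row 1:
  − (-4) · |2 -3; -5 -3| = −(-4)·(-6 − 15) = -84
  + 4 · |2 -2; -5 0| = 4·(0 − 10) = -40
Sum: (-84) + (-40) = -124

The determinant is -124.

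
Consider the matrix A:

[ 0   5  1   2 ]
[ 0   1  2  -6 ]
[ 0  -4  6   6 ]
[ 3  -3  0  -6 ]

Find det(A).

Expand along column 1 (it has 3 zeros):
  − (3) · M_41   where M_41 = det([5 1 2; 1 2 -6; -4 6 6]) = 286
det = (-1)·(3)·(286) = -858

det(A) = -858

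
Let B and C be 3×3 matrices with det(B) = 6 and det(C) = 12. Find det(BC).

|BC| = 72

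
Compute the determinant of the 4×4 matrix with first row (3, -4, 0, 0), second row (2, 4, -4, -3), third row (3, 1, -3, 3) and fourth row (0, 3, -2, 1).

The determinant is 21.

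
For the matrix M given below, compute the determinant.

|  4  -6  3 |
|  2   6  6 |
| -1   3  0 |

0

Expand along row 3:
  + (-1) · |-6 3; 6 6| = (-1)·(-36 − 18) = 54
  − 3 · |4 3; 2 6| = −3·(24 − 6) = -54
Sum: (54) + (-54) = 0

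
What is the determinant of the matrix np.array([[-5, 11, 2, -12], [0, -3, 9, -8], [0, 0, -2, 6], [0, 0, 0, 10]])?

-300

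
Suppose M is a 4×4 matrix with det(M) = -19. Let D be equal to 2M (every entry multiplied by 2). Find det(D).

For a 4×4 matrix, det(2M) = 2^4·det(M) = 16·det(M).
det(D) = (16)·(-19) = -304

|D| = -304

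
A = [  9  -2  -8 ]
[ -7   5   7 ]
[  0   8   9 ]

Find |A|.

Expand along row 3:
  − 8 · |9 -8; -7 7| = −8·(63 − 56) = -56
  + 9 · |9 -2; -7 5| = 9·(45 − 14) = 279
Sum: (-56) + (279) = 223

The determinant is 223.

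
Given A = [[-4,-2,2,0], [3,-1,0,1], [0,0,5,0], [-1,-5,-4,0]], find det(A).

Expand along row 3 (it has 3 zeros):
  + (5) · M_33   where M_33 = det([-4 -2 0; 3 -1 1; -1 -5 0]) = -18
det = (+1)·(5)·(-18) = -90

det(A) = -90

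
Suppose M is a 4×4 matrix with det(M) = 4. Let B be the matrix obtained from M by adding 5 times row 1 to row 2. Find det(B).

det(B) = 4

Adding a multiple of one row to another leaves the determinant unchanged.
det(B) = (1)·(4) = 4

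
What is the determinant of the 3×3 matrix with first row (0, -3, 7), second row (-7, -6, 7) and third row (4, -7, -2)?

Expand along row 1:
  − (-3) · |-7 7; 4 -2| = −(-3)·(14 − 28) = -42
  + 7 · |-7 -6; 4 -7| = 7·(49 − (-24)) = 511
Sum: (-42) + (511) = 469

469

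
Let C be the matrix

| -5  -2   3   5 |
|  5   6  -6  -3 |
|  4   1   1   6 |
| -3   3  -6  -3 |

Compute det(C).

Expand along row 1:
  + (-5) · M_11   where M_11 = det([6 -6 -3; 1 1 6; 3 -6 -3]) = 99
  − (-2) · M_12   where M_12 = det([5 -6 -3; 4 1 6; -3 -6 -3]) = 264
  + (3) · M_13   where M_13 = det([5 6 -3; 4 1 6; -3 3 -3]) = -186
  − (5) · M_14   where M_14 = det([5 6 -6; 4 1 1; -3 3 -6]) = -9
det = (+1)·(-5)·(99) + (-1)·(-2)·(264) + (+1)·(3)·(-186) + (-1)·(5)·(-9) = -480

det(C) = -480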